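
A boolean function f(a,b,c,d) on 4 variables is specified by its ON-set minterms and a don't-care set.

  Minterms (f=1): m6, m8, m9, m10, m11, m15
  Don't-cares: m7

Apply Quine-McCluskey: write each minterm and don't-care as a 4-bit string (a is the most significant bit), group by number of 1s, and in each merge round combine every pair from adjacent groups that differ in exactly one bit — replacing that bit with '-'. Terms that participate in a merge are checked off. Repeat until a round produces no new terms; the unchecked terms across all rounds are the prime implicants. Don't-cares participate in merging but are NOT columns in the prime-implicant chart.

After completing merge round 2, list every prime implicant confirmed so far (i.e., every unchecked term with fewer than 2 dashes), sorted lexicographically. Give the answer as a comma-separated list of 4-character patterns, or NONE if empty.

[col 0] 0110*, 0111*, 1000*, 1001*, 1010*, 1011*, 1111*
[col 1] -111, 011-, 1-11, 10-0*, 10-1*, 100-*, 101-*
[col 2] 10--
Prime implicants: -111, 011-, 1-11, 10--

-111, 011-, 1-11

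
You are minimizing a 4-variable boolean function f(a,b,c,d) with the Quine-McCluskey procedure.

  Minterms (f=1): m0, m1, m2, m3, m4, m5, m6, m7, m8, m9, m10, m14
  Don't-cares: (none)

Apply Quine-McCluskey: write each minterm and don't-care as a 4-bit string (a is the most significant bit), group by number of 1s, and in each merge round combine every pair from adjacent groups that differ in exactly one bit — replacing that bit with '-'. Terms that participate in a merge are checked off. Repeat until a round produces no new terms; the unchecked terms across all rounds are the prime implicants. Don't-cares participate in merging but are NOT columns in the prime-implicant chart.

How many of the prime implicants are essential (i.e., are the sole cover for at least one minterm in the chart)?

Round 0: 0000✓ 0001✓ 0010✓ 0011✓ 0100✓ 0101✓ 0110✓ 0111✓ 1000✓ 1001✓ 1010✓ 1110✓
Round 1: -000✓ -001✓ -010✓ -110✓ 0-00✓ 0-01✓ 0-10✓ 0-11✓ 00-0✓ 00-1✓ 000-✓ 001-✓ 01-0✓ 01-1✓ 010-✓ 011-✓ 1-10✓ 10-0✓ 100-✓
Round 2: --10 -0-0 -00- 0--0✓ 0--1✓ 0-0-✓ 0-1-✓ 00--✓ 01--✓
Round 3: 0---
PIs = {--10, -0-0, -00-, 0---}
Coverage chart:
  m0: -0-0,-00-,0---
  m1: -00-,0---
  m2: --10,-0-0,0---
  m3: 0--- ←essential
  m4: 0--- ←essential
  m5: 0--- ←essential
  m6: --10,0---
  m7: 0--- ←essential
  m8: -0-0,-00-
  m9: -00- ←essential
  m10: --10,-0-0
  m14: --10 ←essential
Essential: --10, -00-, 0---

3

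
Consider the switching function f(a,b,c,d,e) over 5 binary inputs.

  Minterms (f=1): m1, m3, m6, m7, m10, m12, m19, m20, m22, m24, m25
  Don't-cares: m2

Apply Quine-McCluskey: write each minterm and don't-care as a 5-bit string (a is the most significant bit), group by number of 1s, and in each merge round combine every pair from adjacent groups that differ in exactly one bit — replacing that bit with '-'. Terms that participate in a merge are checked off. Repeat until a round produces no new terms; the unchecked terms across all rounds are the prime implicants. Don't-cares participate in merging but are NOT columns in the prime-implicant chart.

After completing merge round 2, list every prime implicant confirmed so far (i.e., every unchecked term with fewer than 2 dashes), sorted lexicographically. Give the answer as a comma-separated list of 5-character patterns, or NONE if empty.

size-2^0 implicants → 00001(✓)  00010(✓)  00011(✓)  00110(✓)  00111(✓)  01010(✓)  01100  10011(✓)  10100(✓)  10110(✓)  11000(✓)  11001(✓)
size-2^1 implicants → -0011  -0110  0-010  00-10(✓)  00-11(✓)  000-1  0001-(✓)  0011-(✓)  101-0  1100-
size-2^2 implicants → 00-1-
Unchecked terms (primes): -0011, -0110, 0-010, 00-1-, 000-1, 01100, 101-0, 1100-

-0011, -0110, 0-010, 000-1, 01100, 101-0, 1100-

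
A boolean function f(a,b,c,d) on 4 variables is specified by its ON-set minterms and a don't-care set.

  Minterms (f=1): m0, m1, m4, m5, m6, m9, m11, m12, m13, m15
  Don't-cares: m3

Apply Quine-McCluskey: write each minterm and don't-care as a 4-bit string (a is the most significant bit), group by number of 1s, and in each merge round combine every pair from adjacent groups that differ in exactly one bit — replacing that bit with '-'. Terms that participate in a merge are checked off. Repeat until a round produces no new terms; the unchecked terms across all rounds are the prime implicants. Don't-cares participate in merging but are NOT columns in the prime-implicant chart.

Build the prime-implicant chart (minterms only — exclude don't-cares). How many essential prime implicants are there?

size-2^0 implicants → 0000(✓)  0001(✓)  0011(✓)  0100(✓)  0101(✓)  0110(✓)  1001(✓)  1011(✓)  1100(✓)  1101(✓)  1111(✓)
size-2^1 implicants → -001(✓)  -011(✓)  -100(✓)  -101(✓)  0-00(✓)  0-01(✓)  00-1(✓)  000-(✓)  01-0  010-(✓)  1-01(✓)  1-11(✓)  10-1(✓)  11-1(✓)  110-(✓)
size-2^2 implicants → --01  -0-1  -10-  0-0-  1--1
Unchecked terms (primes): --01, -0-1, -10-, 0-0-, 01-0, 1--1
Minterm coverage:
  m0 ⊆ 0-0- [E]
  m1 ⊆ --01,-0-1,0-0-
  m4 ⊆ -10-,0-0-,01-0
  m5 ⊆ --01,-10-,0-0-
  m6 ⊆ 01-0 [E]
  m9 ⊆ --01,-0-1,1--1
  m11 ⊆ -0-1,1--1
  m12 ⊆ -10- [E]
  m13 ⊆ --01,-10-,1--1
  m15 ⊆ 1--1 [E]
E = {-10-, 0-0-, 01-0, 1--1}

4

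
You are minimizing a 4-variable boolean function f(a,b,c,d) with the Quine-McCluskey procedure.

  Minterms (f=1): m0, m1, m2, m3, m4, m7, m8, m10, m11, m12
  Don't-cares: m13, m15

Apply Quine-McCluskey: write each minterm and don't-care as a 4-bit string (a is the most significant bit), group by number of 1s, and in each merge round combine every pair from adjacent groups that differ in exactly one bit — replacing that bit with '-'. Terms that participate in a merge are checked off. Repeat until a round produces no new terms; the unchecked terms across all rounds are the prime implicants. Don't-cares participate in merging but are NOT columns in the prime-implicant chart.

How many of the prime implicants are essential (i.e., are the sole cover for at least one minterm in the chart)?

size-2^0 implicants → 0000(✓)  0001(✓)  0010(✓)  0011(✓)  0100(✓)  0111(✓)  1000(✓)  1010(✓)  1011(✓)  1100(✓)  1101(✓)  1111(✓)
size-2^1 implicants → -000(✓)  -010(✓)  -011(✓)  -100(✓)  -111(✓)  0-00(✓)  0-11(✓)  00-0(✓)  00-1(✓)  000-(✓)  001-(✓)  1-00(✓)  1-11(✓)  10-0(✓)  101-(✓)  11-1  110-
size-2^2 implicants → --00  --11  -0-0  -01-  00--
Unchecked terms (primes): --00, --11, -0-0, -01-, 00--, 11-1, 110-
Minterm coverage:
  m0 ⊆ --00,-0-0,00--
  m1 ⊆ 00-- [E]
  m2 ⊆ -0-0,-01-,00--
  m3 ⊆ --11,-01-,00--
  m4 ⊆ --00 [E]
  m7 ⊆ --11 [E]
  m8 ⊆ --00,-0-0
  m10 ⊆ -0-0,-01-
  m11 ⊆ --11,-01-
  m12 ⊆ --00,110-
E = {--00, --11, 00--}

3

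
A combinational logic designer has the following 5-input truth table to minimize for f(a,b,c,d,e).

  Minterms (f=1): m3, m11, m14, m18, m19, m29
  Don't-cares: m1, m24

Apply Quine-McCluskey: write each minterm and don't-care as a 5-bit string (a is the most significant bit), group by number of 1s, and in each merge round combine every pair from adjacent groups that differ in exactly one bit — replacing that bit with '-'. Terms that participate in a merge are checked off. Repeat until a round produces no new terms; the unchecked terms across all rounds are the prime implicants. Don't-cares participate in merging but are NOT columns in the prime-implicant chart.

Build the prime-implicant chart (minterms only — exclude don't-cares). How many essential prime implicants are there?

4

[col 0] 00001*, 00011*, 01011*, 01110, 10010*, 10011*, 11000, 11101
[col 1] -0011, 0-011, 000-1, 1001-
Prime implicants: -0011, 0-011, 000-1, 01110, 1001-, 11000, 11101
PI chart (minterm → PIs covering it):
  3 | -0011,0-011,000-1
  11 | 0-011  (sole → essential)
  14 | 01110  (sole → essential)
  18 | 1001-  (sole → essential)
  19 | -0011,1001-
  29 | 11101  (sole → essential)
Essential prime implicants: 0-011, 01110, 1001-, 11101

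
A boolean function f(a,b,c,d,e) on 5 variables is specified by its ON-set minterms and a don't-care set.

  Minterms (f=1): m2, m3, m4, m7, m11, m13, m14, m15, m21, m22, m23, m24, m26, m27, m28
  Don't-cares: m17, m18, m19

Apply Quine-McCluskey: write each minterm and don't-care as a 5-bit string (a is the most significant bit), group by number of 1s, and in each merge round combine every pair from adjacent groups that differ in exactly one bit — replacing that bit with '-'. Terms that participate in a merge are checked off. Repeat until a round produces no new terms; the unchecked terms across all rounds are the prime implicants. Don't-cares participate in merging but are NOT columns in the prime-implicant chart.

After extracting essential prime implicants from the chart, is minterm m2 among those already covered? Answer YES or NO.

size-2^0 implicants → 00010(✓)  00011(✓)  00100  00111(✓)  01011(✓)  01101(✓)  01110(✓)  01111(✓)  10001(✓)  10010(✓)  10011(✓)  10101(✓)  10110(✓)  10111(✓)  11000(✓)  11010(✓)  11011(✓)  11100(✓)
size-2^1 implicants → -0010(✓)  -0011(✓)  -0111(✓)  -1011(✓)  0-011(✓)  0-111(✓)  00-11(✓)  0001-(✓)  01-11(✓)  011-1  0111-  1-010(✓)  1-011(✓)  10-01(✓)  10-10(✓)  10-11(✓)  100-1(✓)  1001-(✓)  101-1(✓)  1011-(✓)  11-00  110-0  1101-(✓)
size-2^2 implicants → --011  -0-11  -001-  0--11  1-01-  10--1  10-1-
Unchecked terms (primes): --011, -0-11, -001-, 0--11, 00100, 011-1, 0111-, 1-01-, 10--1, 10-1-, 11-00, 110-0
Minterm coverage:
  m2 ⊆ -001- [E]
  m3 ⊆ --011,-0-11,-001-,0--11
  m4 ⊆ 00100 [E]
  m7 ⊆ -0-11,0--11
  m11 ⊆ --011,0--11
  m13 ⊆ 011-1 [E]
  m14 ⊆ 0111- [E]
  m15 ⊆ 0--11,011-1,0111-
  m21 ⊆ 10--1 [E]
  m22 ⊆ 10-1- [E]
  m23 ⊆ -0-11,10--1,10-1-
  m24 ⊆ 11-00,110-0
  m26 ⊆ 1-01-,110-0
  m27 ⊆ --011,1-01-
  m28 ⊆ 11-00 [E]
E = {-001-, 00100, 011-1, 0111-, 10--1, 10-1-, 11-00}

YES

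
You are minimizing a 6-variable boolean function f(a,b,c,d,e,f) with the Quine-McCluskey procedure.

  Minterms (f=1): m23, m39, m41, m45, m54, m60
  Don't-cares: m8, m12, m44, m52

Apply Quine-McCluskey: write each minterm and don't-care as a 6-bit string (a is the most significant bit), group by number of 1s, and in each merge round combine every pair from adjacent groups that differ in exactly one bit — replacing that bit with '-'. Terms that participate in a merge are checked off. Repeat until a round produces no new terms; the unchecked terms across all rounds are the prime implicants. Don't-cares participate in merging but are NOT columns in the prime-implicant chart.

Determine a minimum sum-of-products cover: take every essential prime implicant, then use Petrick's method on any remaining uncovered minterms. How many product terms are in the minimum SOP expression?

size-2^0 implicants → 001000(✓)  001100(✓)  010111  100111  101001(✓)  101100(✓)  101101(✓)  110100(✓)  110110(✓)  111100(✓)
size-2^1 implicants → -01100  001-00  1-1100  101-01  10110-  11-100  1101-0
Unchecked terms (primes): -01100, 001-00, 010111, 1-1100, 100111, 101-01, 10110-, 11-100, 1101-0
Minterm coverage:
  m23 ⊆ 010111 [E]
  m39 ⊆ 100111 [E]
  m41 ⊆ 101-01 [E]
  m45 ⊆ 101-01,10110-
  m54 ⊆ 1101-0 [E]
  m60 ⊆ 1-1100,11-100
E = {010111, 100111, 101-01, 1101-0}
Petrick residual → 1-1100
Cover = a'bc'def + acde'f' + ab'c'def + ab'ce'f + abc'df'  |cover|=5

5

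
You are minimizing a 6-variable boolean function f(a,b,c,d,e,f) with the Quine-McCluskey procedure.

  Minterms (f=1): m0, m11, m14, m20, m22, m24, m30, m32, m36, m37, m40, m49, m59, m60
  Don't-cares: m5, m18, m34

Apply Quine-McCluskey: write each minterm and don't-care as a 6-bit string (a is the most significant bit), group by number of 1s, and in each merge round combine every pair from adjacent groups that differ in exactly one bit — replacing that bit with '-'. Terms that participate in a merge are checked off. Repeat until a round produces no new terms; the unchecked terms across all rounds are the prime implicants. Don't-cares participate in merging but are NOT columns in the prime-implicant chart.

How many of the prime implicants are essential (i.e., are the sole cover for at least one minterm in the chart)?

9

[col 0] 000000*, 000101*, 001011, 001110*, 010010*, 010100*, 010110*, 011000, 011110*, 100000*, 100010*, 100100*, 100101*, 101000*, 110001, 111011, 111100
[col 1] -00000, -00101, 0-1110, 01-110, 010-10, 0101-0, 10-000, 100-00, 1000-0, 10010-
Prime implicants: -00000, -00101, 0-1110, 001011, 01-110, 010-10, 0101-0, 011000, 10-000, 100-00, 1000-0, 10010-, 110001, 111011, 111100
PI chart (minterm → PIs covering it):
  0 | -00000  (sole → essential)
  11 | 001011  (sole → essential)
  14 | 0-1110  (sole → essential)
  20 | 0101-0  (sole → essential)
  22 | 01-110,010-10,0101-0
  24 | 011000  (sole → essential)
  30 | 0-1110,01-110
  32 | -00000,10-000,100-00,1000-0
  36 | 100-00,10010-
  37 | -00101,10010-
  40 | 10-000  (sole → essential)
  49 | 110001  (sole → essential)
  59 | 111011  (sole → essential)
  60 | 111100  (sole → essential)
Essential prime implicants: -00000, 0-1110, 001011, 0101-0, 011000, 10-000, 110001, 111011, 111100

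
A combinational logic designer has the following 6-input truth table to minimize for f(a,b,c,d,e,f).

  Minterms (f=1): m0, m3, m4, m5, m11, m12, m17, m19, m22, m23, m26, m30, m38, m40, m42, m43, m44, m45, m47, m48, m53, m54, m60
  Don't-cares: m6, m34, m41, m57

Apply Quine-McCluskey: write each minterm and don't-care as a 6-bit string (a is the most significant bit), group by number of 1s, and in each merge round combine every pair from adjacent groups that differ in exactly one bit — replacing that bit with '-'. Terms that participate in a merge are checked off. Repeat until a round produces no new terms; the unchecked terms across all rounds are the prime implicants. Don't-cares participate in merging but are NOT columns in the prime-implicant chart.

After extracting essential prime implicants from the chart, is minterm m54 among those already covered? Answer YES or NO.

YES

[col 0] 000000*, 000011*, 000100*, 000101*, 000110*, 001011*, 001100*, 010001*, 010011*, 010110*, 010111*, 011010*, 011110*, 100010*, 100110*, 101000*, 101001*, 101010*, 101011*, 101100*, 101101*, 101111*, 110000, 110101, 110110*, 111001*, 111100*
[col 1] -00110*, -01011, -01100, -10110*, 0-0011, 0-0110*, 00-011, 00-100, 000-00, 0001-0, 00010-, 01-110, 010-11, 0100-1, 01011-, 011-10, 1-0110*, 1-1001, 1-1100, 10-010, 100-10, 101-00*, 101-01*, 101-11*, 1010-0*, 1010-1*, 10100-*, 10101-*, 1011-1*, 10110-*
[col 2] --0110, 101--1, 101-0-, 1010--
Prime implicants: --0110, -01011, -01100, 0-0011, 00-011, 00-100, 000-00, 0001-0, 00010-, 01-110, 010-11, 0100-1, 01011-, 011-10, 1-1001, 1-1100, 10-010, 100-10, 101--1, 101-0-, 1010--, 110000, 110101
PI chart (minterm → PIs covering it):
  0 | 000-00  (sole → essential)
  3 | 0-0011,00-011
  4 | 00-100,000-00,0001-0,00010-
  5 | 00010-  (sole → essential)
  11 | -01011,00-011
  12 | -01100,00-100
  17 | 0100-1  (sole → essential)
  19 | 0-0011,010-11,0100-1
  22 | --0110,01-110,01011-
  23 | 010-11,01011-
  26 | 011-10  (sole → essential)
  30 | 01-110,011-10
  38 | --0110,100-10
  40 | 101-0-,1010--
  42 | 10-010,1010--
  43 | -01011,101--1,1010--
  44 | -01100,1-1100,101-0-
  45 | 101--1,101-0-
  47 | 101--1  (sole → essential)
  48 | 110000  (sole → essential)
  53 | 110101  (sole → essential)
  54 | --0110  (sole → essential)
  60 | 1-1100  (sole → essential)
Essential prime implicants: --0110, 000-00, 00010-, 0100-1, 011-10, 1-1100, 101--1, 110000, 110101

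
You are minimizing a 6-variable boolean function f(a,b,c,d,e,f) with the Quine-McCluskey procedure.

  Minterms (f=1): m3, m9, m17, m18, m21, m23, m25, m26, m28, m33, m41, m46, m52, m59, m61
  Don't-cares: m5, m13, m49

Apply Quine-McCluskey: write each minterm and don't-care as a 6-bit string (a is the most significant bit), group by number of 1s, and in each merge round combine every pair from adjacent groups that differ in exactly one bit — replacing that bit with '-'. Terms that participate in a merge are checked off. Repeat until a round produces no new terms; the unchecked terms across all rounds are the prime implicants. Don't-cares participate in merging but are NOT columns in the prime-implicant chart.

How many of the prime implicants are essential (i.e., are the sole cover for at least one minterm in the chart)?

[col 0] 000011, 000101*, 001001*, 001101*, 010001*, 010010*, 010101*, 010111*, 011001*, 011010*, 011100, 100001*, 101001*, 101110, 110001*, 110100, 111011, 111101
[col 1] -01001, -10001, 0-0101, 0-1001, 00-101, 001-01, 01-001, 01-010, 010-01, 0101-1, 1-0001, 10-001
Prime implicants: -01001, -10001, 0-0101, 0-1001, 00-101, 000011, 001-01, 01-001, 01-010, 010-01, 0101-1, 011100, 1-0001, 10-001, 101110, 110100, 111011, 111101
PI chart (minterm → PIs covering it):
  3 | 000011  (sole → essential)
  9 | -01001,0-1001,001-01
  17 | -10001,01-001,010-01
  18 | 01-010  (sole → essential)
  21 | 0-0101,010-01,0101-1
  23 | 0101-1  (sole → essential)
  25 | 0-1001,01-001
  26 | 01-010  (sole → essential)
  28 | 011100  (sole → essential)
  33 | 1-0001,10-001
  41 | -01001,10-001
  46 | 101110  (sole → essential)
  52 | 110100  (sole → essential)
  59 | 111011  (sole → essential)
  61 | 111101  (sole → essential)
Essential prime implicants: 000011, 01-010, 0101-1, 011100, 101110, 110100, 111011, 111101

8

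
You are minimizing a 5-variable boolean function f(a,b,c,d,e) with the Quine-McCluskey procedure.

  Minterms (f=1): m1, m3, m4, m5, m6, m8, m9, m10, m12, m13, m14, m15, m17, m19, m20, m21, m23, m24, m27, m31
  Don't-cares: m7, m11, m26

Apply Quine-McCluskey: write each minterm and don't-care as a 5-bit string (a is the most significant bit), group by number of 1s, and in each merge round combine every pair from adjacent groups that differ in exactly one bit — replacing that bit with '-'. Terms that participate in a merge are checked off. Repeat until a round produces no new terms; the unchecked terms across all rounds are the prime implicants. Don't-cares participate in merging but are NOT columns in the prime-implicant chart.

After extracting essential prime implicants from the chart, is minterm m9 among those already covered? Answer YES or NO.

size-2^0 implicants → 00001(✓)  00011(✓)  00100(✓)  00101(✓)  00110(✓)  00111(✓)  01000(✓)  01001(✓)  01010(✓)  01011(✓)  01100(✓)  01101(✓)  01110(✓)  01111(✓)  10001(✓)  10011(✓)  10100(✓)  10101(✓)  10111(✓)  11000(✓)  11010(✓)  11011(✓)  11111(✓)
size-2^1 implicants → -0001(✓)  -0011(✓)  -0100(✓)  -0101(✓)  -0111(✓)  -1000(✓)  -1010(✓)  -1011(✓)  -1111(✓)  0-001(✓)  0-011(✓)  0-100(✓)  0-101(✓)  0-110(✓)  0-111(✓)  00-01(✓)  00-11(✓)  000-1(✓)  001-0(✓)  001-1(✓)  0010-(✓)  0011-(✓)  01-00(✓)  01-01(✓)  01-10(✓)  01-11(✓)  010-0(✓)  010-1(✓)  0100-(✓)  0101-(✓)  011-0(✓)  011-1(✓)  0110-(✓)  0111-(✓)  1-011(✓)  1-111(✓)  10-01(✓)  10-11(✓)  100-1(✓)  101-1(✓)  1010-(✓)  11-11(✓)  110-0(✓)  1101-(✓)
size-2^2 implicants → --011(✓)  --111(✓)  -0-01(✓)  -0-11(✓)  -00-1(✓)  -01-1(✓)  -010-  -1-11(✓)  -10-0  -101-  0--01(✓)  0--11(✓)  0-0-1(✓)  0-1-0(✓)  0-1-1(✓)  0-10-(✓)  0-11-(✓)  00--1(✓)  001--(✓)  01--0(✓)  01--1(✓)  01-0-(✓)  01-1-(✓)  010--(✓)  011--(✓)  1--11(✓)  10--1(✓)
size-2^3 implicants → ---11  -0--1  0---1  0-1--  01---
Unchecked terms (primes): ---11, -0--1, -010-, -10-0, -101-, 0---1, 0-1--, 01---
Minterm coverage:
  m1 ⊆ -0--1,0---1
  m3 ⊆ ---11,-0--1,0---1
  m4 ⊆ -010-,0-1--
  m5 ⊆ -0--1,-010-,0---1,0-1--
  m6 ⊆ 0-1-- [E]
  m8 ⊆ -10-0,01---
  m9 ⊆ 0---1,01---
  m10 ⊆ -10-0,-101-,01---
  m12 ⊆ 0-1--,01---
  m13 ⊆ 0---1,0-1--,01---
  m14 ⊆ 0-1--,01---
  m15 ⊆ ---11,0---1,0-1--,01---
  m17 ⊆ -0--1 [E]
  m19 ⊆ ---11,-0--1
  m20 ⊆ -010- [E]
  m21 ⊆ -0--1,-010-
  m23 ⊆ ---11,-0--1
  m24 ⊆ -10-0 [E]
  m27 ⊆ ---11,-101-
  m31 ⊆ ---11 [E]
E = {---11, -0--1, -010-, -10-0, 0-1--}

NO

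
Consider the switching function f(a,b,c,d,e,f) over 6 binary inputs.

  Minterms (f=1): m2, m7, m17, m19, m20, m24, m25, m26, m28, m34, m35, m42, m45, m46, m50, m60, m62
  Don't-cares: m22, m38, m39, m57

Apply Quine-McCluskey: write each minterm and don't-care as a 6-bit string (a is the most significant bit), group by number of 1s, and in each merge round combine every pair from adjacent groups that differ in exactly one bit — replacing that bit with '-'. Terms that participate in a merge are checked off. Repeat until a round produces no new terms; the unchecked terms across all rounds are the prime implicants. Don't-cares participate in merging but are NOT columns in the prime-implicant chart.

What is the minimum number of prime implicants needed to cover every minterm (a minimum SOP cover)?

size-2^0 implicants → 000010(✓)  000111(✓)  010001(✓)  010011(✓)  010100(✓)  010110(✓)  011000(✓)  011001(✓)  011010(✓)  011100(✓)  100010(✓)  100011(✓)  100110(✓)  100111(✓)  101010(✓)  101101  101110(✓)  110010(✓)  111001(✓)  111100(✓)  111110(✓)
size-2^1 implicants → -00010  -00111  -11001  -11100  01-001  01-100  0100-1  0101-0  011-00  0110-0  01100-  1-0010  1-1110  10-010(✓)  10-110(✓)  100-10(✓)  100-11(✓)  10001-(✓)  10011-(✓)  101-10(✓)  1111-0
size-2^2 implicants → 10--10  100-1-
Unchecked terms (primes): -00010, -00111, -11001, -11100, 01-001, 01-100, 0100-1, 0101-0, 011-00, 0110-0, 01100-, 1-0010, 1-1110, 10--10, 100-1-, 101101, 1111-0
Minterm coverage:
  m2 ⊆ -00010 [E]
  m7 ⊆ -00111 [E]
  m17 ⊆ 01-001,0100-1
  m19 ⊆ 0100-1 [E]
  m20 ⊆ 01-100,0101-0
  m24 ⊆ 011-00,0110-0,01100-
  m25 ⊆ -11001,01-001,01100-
  m26 ⊆ 0110-0 [E]
  m28 ⊆ -11100,01-100,011-00
  m34 ⊆ -00010,1-0010,10--10,100-1-
  m35 ⊆ 100-1- [E]
  m42 ⊆ 10--10 [E]
  m45 ⊆ 101101 [E]
  m46 ⊆ 1-1110,10--10
  m50 ⊆ 1-0010 [E]
  m60 ⊆ -11100,1111-0
  m62 ⊆ 1-1110,1111-0
E = {-00010, -00111, 0100-1, 0110-0, 1-0010, 10--10, 100-1-, 101101}
Petrick residual → -11001, 01-100, 1111-0
Cover = b'c'd'ef' + b'c'def + bcd'e'f + a'bde'f' + a'bc'd'f + a'bcd'f' + ac'd'ef' + ab'ef' + ab'c'e + ab'cde'f + abcdf'  |cover|=11

11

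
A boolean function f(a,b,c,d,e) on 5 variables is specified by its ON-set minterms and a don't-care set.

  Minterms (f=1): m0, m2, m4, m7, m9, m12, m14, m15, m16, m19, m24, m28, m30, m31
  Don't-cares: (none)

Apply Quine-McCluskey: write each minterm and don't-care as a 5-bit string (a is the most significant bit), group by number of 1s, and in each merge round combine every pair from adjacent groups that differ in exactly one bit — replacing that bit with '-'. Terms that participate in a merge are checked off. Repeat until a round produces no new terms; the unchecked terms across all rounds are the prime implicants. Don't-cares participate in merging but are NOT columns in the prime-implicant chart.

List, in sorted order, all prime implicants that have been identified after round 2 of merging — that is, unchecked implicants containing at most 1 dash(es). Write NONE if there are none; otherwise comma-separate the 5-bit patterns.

size-2^0 implicants → 00000(✓)  00010(✓)  00100(✓)  00111(✓)  01001  01100(✓)  01110(✓)  01111(✓)  10000(✓)  10011  11000(✓)  11100(✓)  11110(✓)  11111(✓)
size-2^1 implicants → -0000  -1100(✓)  -1110(✓)  -1111(✓)  0-100  0-111  00-00  000-0  011-0(✓)  0111-(✓)  1-000  11-00  111-0(✓)  1111-(✓)
size-2^2 implicants → -11-0  -111-
Unchecked terms (primes): -0000, -11-0, -111-, 0-100, 0-111, 00-00, 000-0, 01001, 1-000, 10011, 11-00

-0000, 0-100, 0-111, 00-00, 000-0, 01001, 1-000, 10011, 11-00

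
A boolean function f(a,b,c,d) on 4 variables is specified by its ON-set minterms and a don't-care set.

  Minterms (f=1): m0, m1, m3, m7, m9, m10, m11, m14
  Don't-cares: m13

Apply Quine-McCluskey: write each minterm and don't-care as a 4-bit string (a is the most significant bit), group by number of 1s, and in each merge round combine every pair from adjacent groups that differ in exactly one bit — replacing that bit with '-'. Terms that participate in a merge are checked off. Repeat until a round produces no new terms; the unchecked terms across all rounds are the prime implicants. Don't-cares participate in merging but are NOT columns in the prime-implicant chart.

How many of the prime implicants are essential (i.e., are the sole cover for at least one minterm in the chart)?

3

Round 0: 0000✓ 0001✓ 0011✓ 0111✓ 1001✓ 1010✓ 1011✓ 1101✓ 1110✓
Round 1: -001✓ -011✓ 0-11 00-1✓ 000- 1-01 1-10 10-1✓ 101-
Round 2: -0-1
PIs = {-0-1, 0-11, 000-, 1-01, 1-10, 101-}
Coverage chart:
  m0: 000- ←essential
  m1: -0-1,000-
  m3: -0-1,0-11
  m7: 0-11 ←essential
  m9: -0-1,1-01
  m10: 1-10,101-
  m11: -0-1,101-
  m14: 1-10 ←essential
Essential: 0-11, 000-, 1-10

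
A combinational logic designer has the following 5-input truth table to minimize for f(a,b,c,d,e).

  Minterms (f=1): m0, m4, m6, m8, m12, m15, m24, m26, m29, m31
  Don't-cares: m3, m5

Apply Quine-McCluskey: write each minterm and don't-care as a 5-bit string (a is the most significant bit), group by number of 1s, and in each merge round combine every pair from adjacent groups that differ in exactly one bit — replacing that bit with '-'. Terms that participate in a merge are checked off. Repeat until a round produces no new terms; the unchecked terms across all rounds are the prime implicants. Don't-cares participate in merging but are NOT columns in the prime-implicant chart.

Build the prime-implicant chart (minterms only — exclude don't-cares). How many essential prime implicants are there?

5

Round 0: 00000✓ 00011 00100✓ 00101✓ 00110✓ 01000✓ 01100✓ 01111✓ 11000✓ 11010✓ 11101✓ 11111✓
Round 1: -1000 -1111 0-000✓ 0-100✓ 00-00✓ 001-0 0010- 01-00✓ 110-0 111-1
Round 2: 0--00
PIs = {-1000, -1111, 0--00, 00011, 001-0, 0010-, 110-0, 111-1}
Coverage chart:
  m0: 0--00 ←essential
  m4: 0--00,001-0,0010-
  m6: 001-0 ←essential
  m8: -1000,0--00
  m12: 0--00 ←essential
  m15: -1111 ←essential
  m24: -1000,110-0
  m26: 110-0 ←essential
  m29: 111-1 ←essential
  m31: -1111,111-1
Essential: -1111, 0--00, 001-0, 110-0, 111-1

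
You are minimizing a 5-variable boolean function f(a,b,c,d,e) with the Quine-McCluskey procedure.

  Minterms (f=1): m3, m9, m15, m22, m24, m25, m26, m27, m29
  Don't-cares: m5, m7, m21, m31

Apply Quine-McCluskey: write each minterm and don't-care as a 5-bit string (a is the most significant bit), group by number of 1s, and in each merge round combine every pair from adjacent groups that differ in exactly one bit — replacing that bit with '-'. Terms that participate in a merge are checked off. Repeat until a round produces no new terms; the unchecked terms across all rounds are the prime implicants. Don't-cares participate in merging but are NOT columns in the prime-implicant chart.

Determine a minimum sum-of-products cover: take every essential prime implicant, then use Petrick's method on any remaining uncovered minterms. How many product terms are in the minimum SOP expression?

size-2^0 implicants → 00011(✓)  00101(✓)  00111(✓)  01001(✓)  01111(✓)  10101(✓)  10110  11000(✓)  11001(✓)  11010(✓)  11011(✓)  11101(✓)  11111(✓)
size-2^1 implicants → -0101  -1001  -1111  0-111  00-11  001-1  1-101  11-01(✓)  11-11(✓)  110-0(✓)  110-1(✓)  1100-(✓)  1101-(✓)  111-1(✓)
size-2^2 implicants → 11--1  110--
Unchecked terms (primes): -0101, -1001, -1111, 0-111, 00-11, 001-1, 1-101, 10110, 11--1, 110--
Minterm coverage:
  m3 ⊆ 00-11 [E]
  m9 ⊆ -1001 [E]
  m15 ⊆ -1111,0-111
  m22 ⊆ 10110 [E]
  m24 ⊆ 110-- [E]
  m25 ⊆ -1001,11--1,110--
  m26 ⊆ 110-- [E]
  m27 ⊆ 11--1,110--
  m29 ⊆ 1-101,11--1
E = {-1001, 00-11, 10110, 110--}
Petrick residual → -1111, 1-101
Cover = bc'd'e + bcde + a'b'de + acd'e + ab'cde' + abc'  |cover|=6

6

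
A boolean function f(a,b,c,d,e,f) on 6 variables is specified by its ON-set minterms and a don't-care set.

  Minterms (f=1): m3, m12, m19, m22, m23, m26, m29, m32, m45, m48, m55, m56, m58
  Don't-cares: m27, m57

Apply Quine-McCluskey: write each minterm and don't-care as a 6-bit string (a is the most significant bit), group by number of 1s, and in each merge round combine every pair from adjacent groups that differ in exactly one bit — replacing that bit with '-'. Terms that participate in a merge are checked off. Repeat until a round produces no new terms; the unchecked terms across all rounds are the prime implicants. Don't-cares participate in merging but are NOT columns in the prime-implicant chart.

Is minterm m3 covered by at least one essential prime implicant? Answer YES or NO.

YES

Round 0: 000011✓ 001100 010011✓ 010110✓ 010111✓ 011010✓ 011011✓ 011101 100000✓ 101101 110000✓ 110111✓ 111000✓ 111001✓ 111010✓
Round 1: -10111 -11010 0-0011 01-011 010-11 01011- 01101- 1-0000 11-000 1110-0 11100-
PIs = {-10111, -11010, 0-0011, 001100, 01-011, 010-11, 01011-, 01101-, 011101, 1-0000, 101101, 11-000, 1110-0, 11100-}
Coverage chart:
  m3: 0-0011 ←essential
  m12: 001100 ←essential
  m19: 0-0011,01-011,010-11
  m22: 01011- ←essential
  m23: -10111,010-11,01011-
  m26: -11010,01101-
  m29: 011101 ←essential
  m32: 1-0000 ←essential
  m45: 101101 ←essential
  m48: 1-0000,11-000
  m55: -10111 ←essential
  m56: 11-000,1110-0,11100-
  m58: -11010,1110-0
Essential: -10111, 0-0011, 001100, 01011-, 011101, 1-0000, 101101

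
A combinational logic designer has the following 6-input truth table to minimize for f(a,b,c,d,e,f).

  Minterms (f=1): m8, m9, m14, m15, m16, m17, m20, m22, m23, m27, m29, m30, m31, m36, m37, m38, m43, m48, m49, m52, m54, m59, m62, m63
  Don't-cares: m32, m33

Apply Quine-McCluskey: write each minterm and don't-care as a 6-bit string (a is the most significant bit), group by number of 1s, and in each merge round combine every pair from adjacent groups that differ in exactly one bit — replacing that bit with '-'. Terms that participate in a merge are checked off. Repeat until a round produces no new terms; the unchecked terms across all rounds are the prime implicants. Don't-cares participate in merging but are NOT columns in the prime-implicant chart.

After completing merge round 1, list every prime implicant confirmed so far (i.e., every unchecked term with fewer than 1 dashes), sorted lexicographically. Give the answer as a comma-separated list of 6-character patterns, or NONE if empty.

NONE

size-2^0 implicants → 001000(✓)  001001(✓)  001110(✓)  001111(✓)  010000(✓)  010001(✓)  010100(✓)  010110(✓)  010111(✓)  011011(✓)  011101(✓)  011110(✓)  011111(✓)  100000(✓)  100001(✓)  100100(✓)  100101(✓)  100110(✓)  101011(✓)  110000(✓)  110001(✓)  110100(✓)  110110(✓)  111011(✓)  111110(✓)  111111(✓)
size-2^1 implicants → -10000(✓)  -10001(✓)  -10100(✓)  -10110(✓)  -11011(✓)  -11110(✓)  -11111(✓)  0-1110(✓)  0-1111(✓)  00100-  00111-(✓)  01-110(✓)  01-111(✓)  010-00(✓)  01000-(✓)  0101-0(✓)  01011-(✓)  011-11(✓)  0111-1  01111-(✓)  1-0000(✓)  1-0001(✓)  1-0100(✓)  1-0110(✓)  1-1011  100-00(✓)  100-01(✓)  10000-(✓)  1001-0(✓)  10010-(✓)  11-110(✓)  110-00(✓)  11000-(✓)  1101-0(✓)  111-11(✓)  11111-(✓)
size-2^2 implicants → -1-110  -10-00  -1000-  -101-0  -11-11  -1111-  0-111-  01-11-  1-0-00  1-000-  1-01-0  100-0-
Unchecked terms (primes): -1-110, -10-00, -1000-, -101-0, -11-11, -1111-, 0-111-, 00100-, 01-11-, 0111-1, 1-0-00, 1-000-, 1-01-0, 1-1011, 100-0-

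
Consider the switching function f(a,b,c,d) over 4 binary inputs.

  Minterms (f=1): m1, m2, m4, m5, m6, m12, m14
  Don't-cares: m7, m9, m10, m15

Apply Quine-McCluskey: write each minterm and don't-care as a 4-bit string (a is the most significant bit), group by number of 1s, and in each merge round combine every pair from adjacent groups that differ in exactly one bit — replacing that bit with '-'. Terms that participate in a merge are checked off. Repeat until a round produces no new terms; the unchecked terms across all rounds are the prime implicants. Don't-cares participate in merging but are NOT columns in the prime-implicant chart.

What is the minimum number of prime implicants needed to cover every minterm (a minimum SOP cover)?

3

size-2^0 implicants → 0001(✓)  0010(✓)  0100(✓)  0101(✓)  0110(✓)  0111(✓)  1001(✓)  1010(✓)  1100(✓)  1110(✓)  1111(✓)
size-2^1 implicants → -001  -010(✓)  -100(✓)  -110(✓)  -111(✓)  0-01  0-10(✓)  01-0(✓)  01-1(✓)  010-(✓)  011-(✓)  1-10(✓)  11-0(✓)  111-(✓)
size-2^2 implicants → --10  -1-0  -11-  01--
Unchecked terms (primes): --10, -001, -1-0, -11-, 0-01, 01--
Minterm coverage:
  m1 ⊆ -001,0-01
  m2 ⊆ --10 [E]
  m4 ⊆ -1-0,01--
  m5 ⊆ 0-01,01--
  m6 ⊆ --10,-1-0,-11-,01--
  m12 ⊆ -1-0 [E]
  m14 ⊆ --10,-1-0,-11-
E = {--10, -1-0}
Petrick residual → 0-01
Cover = cd' + bd' + a'c'd  |cover|=3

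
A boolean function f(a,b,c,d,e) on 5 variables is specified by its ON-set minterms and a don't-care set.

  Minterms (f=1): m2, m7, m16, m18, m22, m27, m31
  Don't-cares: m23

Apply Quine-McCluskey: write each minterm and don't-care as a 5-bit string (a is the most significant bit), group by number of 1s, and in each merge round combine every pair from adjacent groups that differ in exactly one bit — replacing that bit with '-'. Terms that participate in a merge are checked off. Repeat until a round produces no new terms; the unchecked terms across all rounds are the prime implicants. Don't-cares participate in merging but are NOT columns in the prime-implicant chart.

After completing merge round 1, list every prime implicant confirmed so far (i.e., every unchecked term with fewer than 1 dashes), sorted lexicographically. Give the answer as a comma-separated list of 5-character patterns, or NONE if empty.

NONE

size-2^0 implicants → 00010(✓)  00111(✓)  10000(✓)  10010(✓)  10110(✓)  10111(✓)  11011(✓)  11111(✓)
size-2^1 implicants → -0010  -0111  1-111  10-10  100-0  1011-  11-11
Unchecked terms (primes): -0010, -0111, 1-111, 10-10, 100-0, 1011-, 11-11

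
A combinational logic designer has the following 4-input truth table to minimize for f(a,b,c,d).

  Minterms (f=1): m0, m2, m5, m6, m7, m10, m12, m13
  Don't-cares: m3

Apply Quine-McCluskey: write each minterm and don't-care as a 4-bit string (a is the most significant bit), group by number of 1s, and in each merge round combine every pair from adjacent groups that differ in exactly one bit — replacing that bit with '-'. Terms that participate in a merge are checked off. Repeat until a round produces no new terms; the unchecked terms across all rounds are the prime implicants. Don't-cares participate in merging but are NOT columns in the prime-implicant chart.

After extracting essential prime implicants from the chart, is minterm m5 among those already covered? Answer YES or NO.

NO

Round 0: 0000✓ 0010✓ 0011✓ 0101✓ 0110✓ 0111✓ 1010✓ 1100✓ 1101✓
Round 1: -010 -101 0-10✓ 0-11✓ 00-0 001-✓ 01-1 011-✓ 110-
Round 2: 0-1-
PIs = {-010, -101, 0-1-, 00-0, 01-1, 110-}
Coverage chart:
  m0: 00-0 ←essential
  m2: -010,0-1-,00-0
  m5: -101,01-1
  m6: 0-1- ←essential
  m7: 0-1-,01-1
  m10: -010 ←essential
  m12: 110- ←essential
  m13: -101,110-
Essential: -010, 0-1-, 00-0, 110-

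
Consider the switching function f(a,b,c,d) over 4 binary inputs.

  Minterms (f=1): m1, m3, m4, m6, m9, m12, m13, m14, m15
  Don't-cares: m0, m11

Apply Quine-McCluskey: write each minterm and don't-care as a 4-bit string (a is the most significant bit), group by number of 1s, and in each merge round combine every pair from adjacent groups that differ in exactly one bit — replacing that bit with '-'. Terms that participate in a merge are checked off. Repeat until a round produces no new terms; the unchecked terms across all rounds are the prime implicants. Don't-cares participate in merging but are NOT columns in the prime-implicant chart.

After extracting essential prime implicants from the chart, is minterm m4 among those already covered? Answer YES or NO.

size-2^0 implicants → 0000(✓)  0001(✓)  0011(✓)  0100(✓)  0110(✓)  1001(✓)  1011(✓)  1100(✓)  1101(✓)  1110(✓)  1111(✓)
size-2^1 implicants → -001(✓)  -011(✓)  -100(✓)  -110(✓)  0-00  00-1(✓)  000-  01-0(✓)  1-01(✓)  1-11(✓)  10-1(✓)  11-0(✓)  11-1(✓)  110-(✓)  111-(✓)
size-2^2 implicants → -0-1  -1-0  1--1  11--
Unchecked terms (primes): -0-1, -1-0, 0-00, 000-, 1--1, 11--
Minterm coverage:
  m1 ⊆ -0-1,000-
  m3 ⊆ -0-1 [E]
  m4 ⊆ -1-0,0-00
  m6 ⊆ -1-0 [E]
  m9 ⊆ -0-1,1--1
  m12 ⊆ -1-0,11--
  m13 ⊆ 1--1,11--
  m14 ⊆ -1-0,11--
  m15 ⊆ 1--1,11--
E = {-0-1, -1-0}

YES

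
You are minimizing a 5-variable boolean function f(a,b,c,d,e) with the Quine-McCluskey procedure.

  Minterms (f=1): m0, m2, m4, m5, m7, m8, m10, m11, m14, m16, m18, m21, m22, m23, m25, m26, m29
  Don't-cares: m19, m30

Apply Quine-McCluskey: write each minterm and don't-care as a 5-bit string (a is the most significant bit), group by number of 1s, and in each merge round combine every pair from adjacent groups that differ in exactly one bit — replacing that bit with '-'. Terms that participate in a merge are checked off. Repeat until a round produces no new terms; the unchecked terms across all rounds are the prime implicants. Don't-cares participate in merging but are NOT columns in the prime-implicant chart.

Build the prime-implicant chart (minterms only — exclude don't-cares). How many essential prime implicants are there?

[col 0] 00000*, 00010*, 00100*, 00101*, 00111*, 01000*, 01010*, 01011*, 01110*, 10000*, 10010*, 10011*, 10101*, 10110*, 10111*, 11001*, 11010*, 11101*, 11110*
[col 1] -0000*, -0010*, -0101*, -0111*, -1010*, -1110*, 0-000*, 0-010*, 00-00, 000-0*, 001-1*, 0010-, 01-10*, 010-0*, 0101-, 1-010*, 1-101, 1-110*, 10-10*, 10-11*, 100-0*, 1001-*, 101-1*, 1011-*, 11-01, 11-10*
[col 2] --010, -00-0, -01-1, -1-10, 0-0-0, 1--10, 10-1-
Prime implicants: --010, -00-0, -01-1, -1-10, 0-0-0, 00-00, 0010-, 0101-, 1--10, 1-101, 10-1-, 11-01
PI chart (minterm → PIs covering it):
  0 | -00-0,0-0-0,00-00
  2 | --010,-00-0,0-0-0
  4 | 00-00,0010-
  5 | -01-1,0010-
  7 | -01-1  (sole → essential)
  8 | 0-0-0  (sole → essential)
  10 | --010,-1-10,0-0-0,0101-
  11 | 0101-  (sole → essential)
  14 | -1-10  (sole → essential)
  16 | -00-0  (sole → essential)
  18 | --010,-00-0,1--10,10-1-
  21 | -01-1,1-101
  22 | 1--10,10-1-
  23 | -01-1,10-1-
  25 | 11-01  (sole → essential)
  26 | --010,-1-10,1--10
  29 | 1-101,11-01
Essential prime implicants: -00-0, -01-1, -1-10, 0-0-0, 0101-, 11-01

6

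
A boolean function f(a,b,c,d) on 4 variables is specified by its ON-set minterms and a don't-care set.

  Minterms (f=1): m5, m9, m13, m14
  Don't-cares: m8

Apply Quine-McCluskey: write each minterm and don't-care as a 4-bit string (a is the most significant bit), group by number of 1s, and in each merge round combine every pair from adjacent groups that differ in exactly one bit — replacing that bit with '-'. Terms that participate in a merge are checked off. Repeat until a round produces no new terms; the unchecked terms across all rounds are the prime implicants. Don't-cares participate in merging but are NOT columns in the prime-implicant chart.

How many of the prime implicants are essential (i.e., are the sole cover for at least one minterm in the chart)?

size-2^0 implicants → 0101(✓)  1000(✓)  1001(✓)  1101(✓)  1110
size-2^1 implicants → -101  1-01  100-
Unchecked terms (primes): -101, 1-01, 100-, 1110
Minterm coverage:
  m5 ⊆ -101 [E]
  m9 ⊆ 1-01,100-
  m13 ⊆ -101,1-01
  m14 ⊆ 1110 [E]
E = {-101, 1110}

2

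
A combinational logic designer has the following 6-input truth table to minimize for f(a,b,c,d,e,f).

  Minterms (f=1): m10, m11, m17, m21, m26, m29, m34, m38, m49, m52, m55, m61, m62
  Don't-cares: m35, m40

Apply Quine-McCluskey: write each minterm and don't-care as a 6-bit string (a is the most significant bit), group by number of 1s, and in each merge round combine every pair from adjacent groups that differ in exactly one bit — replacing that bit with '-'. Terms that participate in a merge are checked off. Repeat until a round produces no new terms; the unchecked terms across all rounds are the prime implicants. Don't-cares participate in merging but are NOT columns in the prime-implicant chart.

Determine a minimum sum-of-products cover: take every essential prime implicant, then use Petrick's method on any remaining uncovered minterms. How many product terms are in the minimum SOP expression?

[col 0] 001010*, 001011*, 010001*, 010101*, 011010*, 011101*, 100010*, 100011*, 100110*, 101000, 110001*, 110100, 110111, 111101*, 111110
[col 1] -10001, -11101, 0-1010, 00101-, 01-101, 010-01, 100-10, 10001-
Prime implicants: -10001, -11101, 0-1010, 00101-, 01-101, 010-01, 100-10, 10001-, 101000, 110100, 110111, 111110
PI chart (minterm → PIs covering it):
  10 | 0-1010,00101-
  11 | 00101-  (sole → essential)
  17 | -10001,010-01
  21 | 01-101,010-01
  26 | 0-1010  (sole → essential)
  29 | -11101,01-101
  34 | 100-10,10001-
  38 | 100-10  (sole → essential)
  49 | -10001  (sole → essential)
  52 | 110100  (sole → essential)
  55 | 110111  (sole → essential)
  61 | -11101  (sole → essential)
  62 | 111110  (sole → essential)
Essential prime implicants: -10001, -11101, 0-1010, 00101-, 100-10, 110100, 110111, 111110
Petrick residual → 01-101
Minimum SOP uses 9 PIs: bc'd'e'f + bcde'f + a'cd'ef' + a'b'cd'e + a'bde'f + ab'c'ef' + abc'de'f' + abc'def + abcdef'

9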